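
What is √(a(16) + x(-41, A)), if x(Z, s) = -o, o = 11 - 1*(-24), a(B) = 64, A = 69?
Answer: √29 ≈ 5.3852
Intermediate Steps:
o = 35 (o = 11 + 24 = 35)
x(Z, s) = -35 (x(Z, s) = -1*35 = -35)
√(a(16) + x(-41, A)) = √(64 - 35) = √29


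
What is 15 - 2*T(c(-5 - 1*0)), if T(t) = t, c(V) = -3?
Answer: 21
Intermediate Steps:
15 - 2*T(c(-5 - 1*0)) = 15 - 2*(-3) = 15 + 6 = 21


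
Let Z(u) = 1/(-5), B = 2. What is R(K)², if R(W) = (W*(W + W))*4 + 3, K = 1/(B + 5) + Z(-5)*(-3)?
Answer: 82500889/1500625 ≈ 54.978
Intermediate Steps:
Z(u) = -⅕
K = 26/35 (K = 1/(2 + 5) - ⅕*(-3) = 1/7 + ⅗ = ⅐ + ⅗ = 26/35 ≈ 0.74286)
R(W) = 3 + 8*W² (R(W) = (W*(2*W))*4 + 3 = (2*W²)*4 + 3 = 8*W² + 3 = 3 + 8*W²)
R(K)² = (3 + 8*(26/35)²)² = (3 + 8*(676/1225))² = (3 + 5408/1225)² = (9083/1225)² = 82500889/1500625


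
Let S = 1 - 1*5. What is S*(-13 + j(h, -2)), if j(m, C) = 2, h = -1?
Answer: 44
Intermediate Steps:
S = -4 (S = 1 - 5 = -4)
S*(-13 + j(h, -2)) = -4*(-13 + 2) = -4*(-11) = 44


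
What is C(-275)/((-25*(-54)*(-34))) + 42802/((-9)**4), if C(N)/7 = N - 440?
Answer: 14795923/2230740 ≈ 6.6327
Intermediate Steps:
C(N) = -3080 + 7*N (C(N) = 7*(N - 440) = 7*(-440 + N) = -3080 + 7*N)
C(-275)/((-25*(-54)*(-34))) + 42802/((-9)**4) = (-3080 + 7*(-275))/((-25*(-54)*(-34))) + 42802/((-9)**4) = (-3080 - 1925)/((1350*(-34))) + 42802/6561 = -5005/(-45900) + 42802*(1/6561) = -5005*(-1/45900) + 42802/6561 = 1001/9180 + 42802/6561 = 14795923/2230740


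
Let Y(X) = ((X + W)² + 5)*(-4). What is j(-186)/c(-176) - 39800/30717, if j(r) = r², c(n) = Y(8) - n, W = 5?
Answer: -270845333/3993210 ≈ -67.826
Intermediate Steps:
Y(X) = -20 - 4*(5 + X)² (Y(X) = ((X + 5)² + 5)*(-4) = ((5 + X)² + 5)*(-4) = (5 + (5 + X)²)*(-4) = -20 - 4*(5 + X)²)
c(n) = -696 - n (c(n) = (-20 - 4*(5 + 8)²) - n = (-20 - 4*13²) - n = (-20 - 4*169) - n = (-20 - 676) - n = -696 - n)
j(-186)/c(-176) - 39800/30717 = (-186)²/(-696 - 1*(-176)) - 39800/30717 = 34596/(-696 + 176) - 39800*1/30717 = 34596/(-520) - 39800/30717 = 34596*(-1/520) - 39800/30717 = -8649/130 - 39800/30717 = -270845333/3993210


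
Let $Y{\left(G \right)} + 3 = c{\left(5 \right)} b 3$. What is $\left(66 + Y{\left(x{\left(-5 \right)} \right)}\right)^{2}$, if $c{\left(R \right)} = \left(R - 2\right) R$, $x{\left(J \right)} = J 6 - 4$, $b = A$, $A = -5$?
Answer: $26244$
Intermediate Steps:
$b = -5$
$x{\left(J \right)} = -4 + 6 J$ ($x{\left(J \right)} = 6 J - 4 = -4 + 6 J$)
$c{\left(R \right)} = R \left(-2 + R\right)$ ($c{\left(R \right)} = \left(-2 + R\right) R = R \left(-2 + R\right)$)
$Y{\left(G \right)} = -228$ ($Y{\left(G \right)} = -3 + 5 \left(-2 + 5\right) \left(-5\right) 3 = -3 + 5 \cdot 3 \left(-5\right) 3 = -3 + 15 \left(-5\right) 3 = -3 - 225 = -228$)
$\left(66 + Y{\left(x{\left(-5 \right)} \right)}\right)^{2} = \left(66 - 228\right)^{2} = \left(-162\right)^{2} = 26244$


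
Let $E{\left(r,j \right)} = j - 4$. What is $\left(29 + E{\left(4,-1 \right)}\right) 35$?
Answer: $840$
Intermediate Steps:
$E{\left(r,j \right)} = -4 + j$ ($E{\left(r,j \right)} = j - 4 = -4 + j$)
$\left(29 + E{\left(4,-1 \right)}\right) 35 = \left(29 - 5\right) 35 = 24 \cdot 35 = 840$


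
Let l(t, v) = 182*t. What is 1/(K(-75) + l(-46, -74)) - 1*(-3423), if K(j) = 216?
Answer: 27917987/8156 ≈ 3423.0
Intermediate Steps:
1/(K(-75) + l(-46, -74)) - 1*(-3423) = 1/(216 + 182*(-46)) - 1*(-3423) = 1/(216 - 8372) + 3423 = 1/(-8156) + 3423 = -1/8156 + 3423 = 27917987/8156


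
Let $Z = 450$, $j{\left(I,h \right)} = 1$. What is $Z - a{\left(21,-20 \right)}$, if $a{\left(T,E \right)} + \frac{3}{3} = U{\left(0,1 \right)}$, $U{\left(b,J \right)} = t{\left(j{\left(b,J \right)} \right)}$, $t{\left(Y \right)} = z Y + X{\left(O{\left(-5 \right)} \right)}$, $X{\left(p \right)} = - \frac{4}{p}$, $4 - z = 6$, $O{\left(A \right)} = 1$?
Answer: $457$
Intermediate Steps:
$z = -2$ ($z = 4 - 6 = -2$)
$t{\left(Y \right)} = -4 - 2 Y$ ($t{\left(Y \right)} = - 2 Y - \frac{4}{1} = - 2 Y - 4 = -4 - 2 Y$)
$U{\left(b,J \right)} = -6$ ($U{\left(b,J \right)} = -4 - 2 = -6$)
$a{\left(T,E \right)} = -7$ ($a{\left(T,E \right)} = -1 - 6 = -7$)
$Z - a{\left(21,-20 \right)} = 450 - -7 = 450 + 7 = 457$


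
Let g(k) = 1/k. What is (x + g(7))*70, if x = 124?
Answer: 8690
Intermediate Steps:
(x + g(7))*70 = (124 + 1/7)*70 = (869/7)*70 = 8690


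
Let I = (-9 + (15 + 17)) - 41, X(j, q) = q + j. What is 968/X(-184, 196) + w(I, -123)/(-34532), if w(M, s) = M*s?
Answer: 4175051/51798 ≈ 80.603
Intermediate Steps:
X(j, q) = j + q
I = -18 (I = (-9 + 32) - 41 = 23 - 41 = -18)
968/X(-184, 196) + w(I, -123)/(-34532) = 968/(-184 + 196) - 18*(-123)/(-34532) = 968/12 + 2214*(-1/34532) = 968*(1/12) - 1107/17266 = 242/3 - 1107/17266 = 4175051/51798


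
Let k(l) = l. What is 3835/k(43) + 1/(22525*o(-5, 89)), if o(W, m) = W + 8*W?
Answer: 3887251832/43585875 ≈ 89.186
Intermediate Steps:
o(W, m) = 9*W
3835/k(43) + 1/(22525*o(-5, 89)) = 3835/43 + 1/(22525*((9*(-5)))) = 3835*(1/43) + (1/22525)/(-45) = 3835/43 + (1/22525)*(-1/45) = 3835/43 - 1/1013625 = 3887251832/43585875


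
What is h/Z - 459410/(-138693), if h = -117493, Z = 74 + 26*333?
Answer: -12283888529/1211067276 ≈ -10.143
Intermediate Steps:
Z = 8732 (Z = 74 + 8658 = 8732)
h/Z - 459410/(-138693) = -117493/8732 - 459410/(-138693) = -117493*1/8732 - 459410*(-1/138693) = -117493/8732 + 459410/138693 = -12283888529/1211067276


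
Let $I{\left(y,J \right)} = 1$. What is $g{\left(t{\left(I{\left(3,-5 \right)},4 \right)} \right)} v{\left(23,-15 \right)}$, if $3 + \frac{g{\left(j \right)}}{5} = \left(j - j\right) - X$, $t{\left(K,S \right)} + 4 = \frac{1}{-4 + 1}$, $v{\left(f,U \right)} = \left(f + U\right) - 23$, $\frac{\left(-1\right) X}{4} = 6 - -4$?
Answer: $-2775$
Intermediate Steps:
$X = -40$ ($X = - 4 \left(6 - -4\right) = - 4 \left(6 + 4\right) = \left(-4\right) 10 = -40$)
$v{\left(f,U \right)} = -23 + U + f$ ($v{\left(f,U \right)} = \left(U + f\right) - 23 = -23 + U + f$)
$t{\left(K,S \right)} = - \frac{13}{3}$ ($t{\left(K,S \right)} = -4 + \frac{1}{-4 + 1} = -4 + \frac{1}{-3} = -4 - \frac{1}{3} = - \frac{13}{3}$)
$g{\left(j \right)} = 185$ ($g{\left(j \right)} = -15 + 5 \left(\left(j - j\right) - -40\right) = -15 + 5 \left(0 + 40\right) = -15 + 5 \cdot 40 = -15 + 200 = 185$)
$g{\left(t{\left(I{\left(3,-5 \right)},4 \right)} \right)} v{\left(23,-15 \right)} = 185 \left(-23 - 15 + 23\right) = 185 \left(-15\right) = -2775$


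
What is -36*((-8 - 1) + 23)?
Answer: -504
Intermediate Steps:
-36*((-8 - 1) + 23) = -36*(-9 + 23) = -36*14 = -504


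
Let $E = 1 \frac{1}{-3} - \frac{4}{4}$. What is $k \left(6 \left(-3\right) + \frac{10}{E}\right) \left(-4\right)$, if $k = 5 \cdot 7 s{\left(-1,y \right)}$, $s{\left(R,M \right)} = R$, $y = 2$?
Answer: $-3570$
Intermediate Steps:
$k = -35$ ($k = 5 \cdot 7 \left(-1\right) = 35 \left(-1\right) = -35$)
$E = - \frac{4}{3}$ ($E = 1 \left(- \frac{1}{3}\right) - 1 = - \frac{1}{3} - 1 = - \frac{4}{3} \approx -1.3333$)
$k \left(6 \left(-3\right) + \frac{10}{E}\right) \left(-4\right) = - 35 \left(6 \left(-3\right) + \frac{10}{- \frac{4}{3}}\right) \left(-4\right) = - 35 \left(-18 + 10 \left(- \frac{3}{4}\right)\right) \left(-4\right) = - 35 \left(-18 - \frac{15}{2}\right) \left(-4\right) = - 35 \left(\left(- \frac{51}{2}\right) \left(-4\right)\right) = \left(-35\right) 102 = -3570$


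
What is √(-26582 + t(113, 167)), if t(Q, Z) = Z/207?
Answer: I*√126553061/69 ≈ 163.04*I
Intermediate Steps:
t(Q, Z) = Z/207 (t(Q, Z) = Z*(1/207) = Z/207)
√(-26582 + t(113, 167)) = √(-26582 + (1/207)*167) = √(-26582 + 167/207) = √(-5502307/207) = I*√126553061/69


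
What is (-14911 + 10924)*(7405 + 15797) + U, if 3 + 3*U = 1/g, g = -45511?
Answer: -12630172897876/136533 ≈ -9.2506e+7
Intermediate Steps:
U = -136534/136533 (U = -1 + (⅓)/(-45511) = -1 + (⅓)*(-1/45511) = -1 - 1/136533 = -136534/136533 ≈ -1.0000)
(-14911 + 10924)*(7405 + 15797) + U = (-14911 + 10924)*(7405 + 15797) - 136534/136533 = -3987*23202 - 136534/136533 = -92506374 - 136534/136533 = -12630172897876/136533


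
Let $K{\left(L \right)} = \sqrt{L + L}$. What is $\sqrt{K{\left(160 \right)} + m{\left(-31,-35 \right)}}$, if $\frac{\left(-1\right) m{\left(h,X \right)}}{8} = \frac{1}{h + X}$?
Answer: $\frac{2 \sqrt{33 + 2178 \sqrt{5}}}{33} \approx 4.2438$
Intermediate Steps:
$K{\left(L \right)} = \sqrt{2} \sqrt{L}$ ($K{\left(L \right)} = \sqrt{2 L} = \sqrt{2} \sqrt{L}$)
$m{\left(h,X \right)} = - \frac{8}{X + h}$ ($m{\left(h,X \right)} = - \frac{8}{h + X} = - \frac{8}{X + h}$)
$\sqrt{K{\left(160 \right)} + m{\left(-31,-35 \right)}} = \sqrt{\sqrt{2} \sqrt{160} - \frac{8}{-35 - 31}} = \sqrt{\sqrt{2} \cdot 4 \sqrt{10} - \frac{8}{-66}} = \sqrt{8 \sqrt{5} - - \frac{4}{33}} = \sqrt{8 \sqrt{5} + \frac{4}{33}} = \sqrt{\frac{4}{33} + 8 \sqrt{5}}$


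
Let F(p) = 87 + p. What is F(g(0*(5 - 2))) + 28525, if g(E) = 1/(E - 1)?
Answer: 28611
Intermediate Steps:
g(E) = 1/(-1 + E)
F(g(0*(5 - 2))) + 28525 = (87 + 1/(-1 + 0*(5 - 2))) + 28525 = (87 + 1/(-1 + 0*3)) + 28525 = (87 + 1/(-1 + 0)) + 28525 = (87 + 1/(-1)) + 28525 = (87 - 1) + 28525 = 86 + 28525 = 28611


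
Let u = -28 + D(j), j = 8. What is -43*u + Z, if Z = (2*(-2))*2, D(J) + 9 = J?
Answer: 1239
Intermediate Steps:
D(J) = -9 + J
Z = -8 (Z = -4*2 = -8)
u = -29 (u = -28 + (-9 + 8) = -28 - 1 = -29)
-43*u + Z = -43*(-29) - 8 = 1247 - 8 = 1239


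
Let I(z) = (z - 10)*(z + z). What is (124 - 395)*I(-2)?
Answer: -13008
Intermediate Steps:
I(z) = 2*z*(-10 + z) (I(z) = (-10 + z)*(2*z) = 2*z*(-10 + z))
(124 - 395)*I(-2) = (124 - 395)*(2*(-2)*(-10 - 2)) = -542*(-2)*(-12) = -271*48 = -13008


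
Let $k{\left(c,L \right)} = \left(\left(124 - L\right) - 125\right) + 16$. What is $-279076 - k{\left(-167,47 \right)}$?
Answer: $-279044$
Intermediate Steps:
$k{\left(c,L \right)} = 15 - L$ ($k{\left(c,L \right)} = \left(-1 - L\right) + 16 = 15 - L$)
$-279076 - k{\left(-167,47 \right)} = -279076 - \left(15 - 47\right) = -279076 - -32 = -279076 + 32 = -279044$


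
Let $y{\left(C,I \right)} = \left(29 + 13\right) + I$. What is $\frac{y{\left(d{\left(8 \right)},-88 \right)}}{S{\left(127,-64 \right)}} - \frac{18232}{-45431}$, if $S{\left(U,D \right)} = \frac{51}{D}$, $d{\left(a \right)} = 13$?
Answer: $\frac{134678696}{2316981} \approx 58.127$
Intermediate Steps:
$y{\left(C,I \right)} = 42 + I$
$\frac{y{\left(d{\left(8 \right)},-88 \right)}}{S{\left(127,-64 \right)}} - \frac{18232}{-45431} = \frac{42 - 88}{51 \frac{1}{-64}} - \frac{18232}{-45431} = - \frac{46}{51 \left(- \frac{1}{64}\right)} - - \frac{18232}{45431} = - \frac{46}{- \frac{51}{64}} + \frac{18232}{45431} = \left(-46\right) \left(- \frac{64}{51}\right) + \frac{18232}{45431} = \frac{2944}{51} + \frac{18232}{45431} = \frac{134678696}{2316981}$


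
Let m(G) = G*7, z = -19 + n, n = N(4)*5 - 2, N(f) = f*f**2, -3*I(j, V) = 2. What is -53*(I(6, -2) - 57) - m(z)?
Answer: 2890/3 ≈ 963.33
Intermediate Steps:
I(j, V) = -2/3 (I(j, V) = -1/3*2 = -2/3)
N(f) = f**3
n = 318 (n = 4**3*5 - 2 = 64*5 - 2 = 320 - 2 = 318)
z = 299 (z = -19 + 318 = 299)
m(G) = 7*G
-53*(I(6, -2) - 57) - m(z) = -53*(-2/3 - 57) - 7*299 = -53*(-173/3) - 1*2093 = 9169/3 - 2093 = 2890/3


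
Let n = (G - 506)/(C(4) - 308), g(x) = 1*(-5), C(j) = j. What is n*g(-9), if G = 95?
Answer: -2055/304 ≈ -6.7599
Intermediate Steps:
g(x) = -5
n = 411/304 (n = (95 - 506)/(4 - 308) = -411/(-304) = -411*(-1/304) = 411/304 ≈ 1.3520)
n*g(-9) = (411/304)*(-5) = -2055/304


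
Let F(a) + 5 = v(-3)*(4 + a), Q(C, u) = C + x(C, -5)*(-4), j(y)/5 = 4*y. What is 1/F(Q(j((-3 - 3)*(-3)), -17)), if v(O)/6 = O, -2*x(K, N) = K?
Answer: -1/19517 ≈ -5.1237e-5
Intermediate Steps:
x(K, N) = -K/2
v(O) = 6*O
j(y) = 20*y (j(y) = 5*(4*y) = 20*y)
Q(C, u) = 3*C (Q(C, u) = C - C/2*(-4) = C + 2*C = 3*C)
F(a) = -77 - 18*a (F(a) = -5 + (6*(-3))*(4 + a) = -5 - 18*(4 + a) = -5 + (-72 - 18*a) = -77 - 18*a)
1/F(Q(j((-3 - 3)*(-3)), -17)) = 1/(-77 - 54*20*((-3 - 3)*(-3))) = 1/(-77 - 54*20*(-6*(-3))) = 1/(-77 - 54*20*18) = 1/(-77 - 54*360) = 1/(-77 - 18*1080) = 1/(-77 - 19440) = 1/(-19517) = -1/19517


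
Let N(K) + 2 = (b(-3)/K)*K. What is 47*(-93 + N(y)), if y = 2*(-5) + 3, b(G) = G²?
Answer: -4042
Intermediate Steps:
y = -7 (y = -10 + 3 = -7)
N(K) = 7 (N(K) = -2 + ((-3)²/K)*K = -2 + (9/K)*K = -2 + 9 = 7)
47*(-93 + N(y)) = 47*(-93 + 7) = 47*(-86) = -4042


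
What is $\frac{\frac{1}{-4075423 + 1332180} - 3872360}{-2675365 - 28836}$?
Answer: $\frac{10622824463481}{7418280463843} \approx 1.432$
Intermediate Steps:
$\frac{\frac{1}{-4075423 + 1332180} - 3872360}{-2675365 - 28836} = \frac{\frac{1}{-2743243} - 3872360}{-2675365 - 28836} = \frac{- \frac{1}{2743243} - 3872360}{-2675365 - 28836} = - \frac{10622824463481}{2743243 \left(-2704201\right)} = \left(- \frac{10622824463481}{2743243}\right) \left(- \frac{1}{2704201}\right) = \frac{10622824463481}{7418280463843}$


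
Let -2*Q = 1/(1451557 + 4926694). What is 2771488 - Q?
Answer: 35354492214977/12756502 ≈ 2.7715e+6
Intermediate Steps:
Q = -1/12756502 (Q = -1/(2*(1451557 + 4926694)) = -½/6378251 = -½*1/6378251 = -1/12756502 ≈ -7.8391e-8)
2771488 - Q = 2771488 - 1*(-1/12756502) = 2771488 + 1/12756502 = 35354492214977/12756502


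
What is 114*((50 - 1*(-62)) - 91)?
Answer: 2394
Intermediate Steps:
114*((50 - 1*(-62)) - 91) = 114*((50 + 62) - 91) = 114*(112 - 91) = 114*21 = 2394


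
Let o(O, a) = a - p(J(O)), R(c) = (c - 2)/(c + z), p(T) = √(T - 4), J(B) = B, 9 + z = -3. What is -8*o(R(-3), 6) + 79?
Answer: 31 + 8*I*√33/3 ≈ 31.0 + 15.319*I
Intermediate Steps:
z = -12 (z = -9 - 3 = -12)
p(T) = √(-4 + T)
R(c) = (-2 + c)/(-12 + c) (R(c) = (c - 2)/(c - 12) = (-2 + c)/(-12 + c))
o(O, a) = a - √(-4 + O)
-8*o(R(-3), 6) + 79 = -8*(6 - √(-4 + (-2 - 3)/(-12 - 3))) + 79 = -8*(6 - √(-4 - 5/(-15))) + 79 = -8*(6 - √(-4 - 1/15*(-5))) + 79 = -8*(6 - √(-4 + ⅓)) + 79 = -8*(6 - √(-11/3)) + 79 = -8*(6 - I*√33/3) + 79 = (-48 + 8*I*√33/3) + 79 = 31 + 8*I*√33/3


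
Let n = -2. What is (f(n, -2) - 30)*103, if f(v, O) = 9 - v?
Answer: -1957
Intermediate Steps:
(f(n, -2) - 30)*103 = ((9 - 1*(-2)) - 30)*103 = ((9 + 2) - 30)*103 = (11 - 30)*103 = -19*103 = -1957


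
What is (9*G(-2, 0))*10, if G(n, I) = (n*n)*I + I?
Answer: 0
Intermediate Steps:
G(n, I) = I + I*n² (G(n, I) = n²*I + I = I*n² + I = I + I*n²)
(9*G(-2, 0))*10 = (9*(0*(1 + (-2)²)))*10 = (9*(0*(1 + 4)))*10 = (9*(0*5))*10 = (9*0)*10 = 0*10 = 0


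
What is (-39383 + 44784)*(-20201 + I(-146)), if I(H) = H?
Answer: -109894147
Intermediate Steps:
(-39383 + 44784)*(-20201 + I(-146)) = (-39383 + 44784)*(-20201 - 146) = 5401*(-20347) = -109894147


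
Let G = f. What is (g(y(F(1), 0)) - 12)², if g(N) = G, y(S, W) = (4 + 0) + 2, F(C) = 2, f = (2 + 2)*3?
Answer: 0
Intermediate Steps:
f = 12 (f = 4*3 = 12)
y(S, W) = 6 (y(S, W) = 4 + 2 = 6)
G = 12
g(N) = 12
(g(y(F(1), 0)) - 12)² = (12 - 12)² = 0² = 0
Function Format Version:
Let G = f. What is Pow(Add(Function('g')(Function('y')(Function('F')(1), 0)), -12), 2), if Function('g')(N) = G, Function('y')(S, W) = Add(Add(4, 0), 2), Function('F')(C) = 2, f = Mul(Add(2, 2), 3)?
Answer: 0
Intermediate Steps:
f = 12 (f = Mul(4, 3) = 12)
Function('y')(S, W) = 6 (Function('y')(S, W) = Add(4, 2) = 6)
G = 12
Function('g')(N) = 12
Pow(Add(Function('g')(Function('y')(Function('F')(1), 0)), -12), 2) = Pow(Add(12, -12), 2) = Pow(0, 2) = 0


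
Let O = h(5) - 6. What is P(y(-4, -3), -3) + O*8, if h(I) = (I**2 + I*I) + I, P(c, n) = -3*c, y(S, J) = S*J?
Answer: 356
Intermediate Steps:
y(S, J) = J*S
h(I) = I + 2*I**2 (h(I) = (I**2 + I**2) + I = 2*I**2 + I = I + 2*I**2)
O = 49 (O = 5*(1 + 2*5) - 6 = 5*(1 + 10) - 6 = 5*11 - 6 = 55 - 6 = 49)
P(y(-4, -3), -3) + O*8 = -(-9)*(-4) + 49*8 = -3*12 + 392 = -36 + 392 = 356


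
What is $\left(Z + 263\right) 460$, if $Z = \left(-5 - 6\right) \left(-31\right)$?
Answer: $277840$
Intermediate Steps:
$Z = 341$ ($Z = \left(-5 - 6\right) \left(-31\right) = \left(-11\right) \left(-31\right) = 341$)
$\left(Z + 263\right) 460 = \left(341 + 263\right) 460 = 604 \cdot 460 = 277840$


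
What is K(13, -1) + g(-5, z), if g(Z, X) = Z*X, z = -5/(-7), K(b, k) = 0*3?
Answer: -25/7 ≈ -3.5714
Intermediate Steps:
K(b, k) = 0
z = 5/7 (z = -5*(-⅐) = 5/7 ≈ 0.71429)
g(Z, X) = X*Z
K(13, -1) + g(-5, z) = 0 + (5/7)*(-5) = 0 - 25/7 = -25/7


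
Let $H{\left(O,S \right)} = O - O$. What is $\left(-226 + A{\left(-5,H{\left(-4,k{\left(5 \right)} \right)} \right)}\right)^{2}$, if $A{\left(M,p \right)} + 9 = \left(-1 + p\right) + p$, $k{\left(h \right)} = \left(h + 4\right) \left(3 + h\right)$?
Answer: $55696$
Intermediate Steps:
$k{\left(h \right)} = \left(3 + h\right) \left(4 + h\right)$ ($k{\left(h \right)} = \left(4 + h\right) \left(3 + h\right) = \left(3 + h\right) \left(4 + h\right)$)
$H{\left(O,S \right)} = 0$
$A{\left(M,p \right)} = -10 + 2 p$ ($A{\left(M,p \right)} = -9 + \left(\left(-1 + p\right) + p\right) = -9 + \left(-1 + 2 p\right) = -10 + 2 p$)
$\left(-226 + A{\left(-5,H{\left(-4,k{\left(5 \right)} \right)} \right)}\right)^{2} = \left(-226 + \left(-10 + 2 \cdot 0\right)\right)^{2} = \left(-226 + \left(-10 + 0\right)\right)^{2} = \left(-226 - 10\right)^{2} = \left(-236\right)^{2} = 55696$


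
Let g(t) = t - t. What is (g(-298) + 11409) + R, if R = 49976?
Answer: 61385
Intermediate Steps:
g(t) = 0
(g(-298) + 11409) + R = (0 + 11409) + 49976 = 11409 + 49976 = 61385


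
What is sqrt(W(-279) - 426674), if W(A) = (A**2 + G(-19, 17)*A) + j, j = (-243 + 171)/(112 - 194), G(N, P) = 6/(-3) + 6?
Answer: I*sqrt(588262793)/41 ≈ 591.56*I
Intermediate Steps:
G(N, P) = 4 (G(N, P) = 6*(-1/3) + 6 = -2 + 6 = 4)
j = 36/41 (j = -72/(-82) = -72*(-1/82) = 36/41 ≈ 0.87805)
W(A) = 36/41 + A**2 + 4*A (W(A) = (A**2 + 4*A) + 36/41 = 36/41 + A**2 + 4*A)
sqrt(W(-279) - 426674) = sqrt((36/41 + (-279)**2 + 4*(-279)) - 426674) = sqrt((36/41 + 77841 - 1116) - 426674) = sqrt(3145761/41 - 426674) = sqrt(-14347873/41) = I*sqrt(588262793)/41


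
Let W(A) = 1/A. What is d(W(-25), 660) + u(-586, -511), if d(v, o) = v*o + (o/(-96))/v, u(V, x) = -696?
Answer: -22021/40 ≈ -550.53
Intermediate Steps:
d(v, o) = o*v - o/(96*v) (d(v, o) = o*v + (o*(-1/96))/v = o*v + (-o/96)/v = o*v - o/(96*v))
d(W(-25), 660) + u(-586, -511) = (660/(-25) - 1/96*660/1/(-25)) - 696 = (660*(-1/25) - 1/96*660/(-1/25)) - 696 = (-132/5 - 1/96*660*(-25)) - 696 = (-132/5 + 1375/8) - 696 = 5819/40 - 696 = -22021/40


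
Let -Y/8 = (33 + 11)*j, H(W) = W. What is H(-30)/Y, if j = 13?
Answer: 15/2288 ≈ 0.0065559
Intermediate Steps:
Y = -4576 (Y = -8*(33 + 11)*13 = -352*13 = -8*572 = -4576)
H(-30)/Y = -30/(-4576) = -30*(-1/4576) = 15/2288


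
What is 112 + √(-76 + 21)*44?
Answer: 112 + 44*I*√55 ≈ 112.0 + 326.31*I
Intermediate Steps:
112 + √(-76 + 21)*44 = 112 + √(-55)*44 = 112 + (I*√55)*44 = 112 + 44*I*√55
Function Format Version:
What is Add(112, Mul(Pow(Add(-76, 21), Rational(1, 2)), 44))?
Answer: Add(112, Mul(44, I, Pow(55, Rational(1, 2)))) ≈ Add(112.00, Mul(326.31, I))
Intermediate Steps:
Add(112, Mul(Pow(Add(-76, 21), Rational(1, 2)), 44)) = Add(112, Mul(Pow(-55, Rational(1, 2)), 44)) = Add(112, Mul(Mul(I, Pow(55, Rational(1, 2))), 44)) = Add(112, Mul(44, I, Pow(55, Rational(1, 2))))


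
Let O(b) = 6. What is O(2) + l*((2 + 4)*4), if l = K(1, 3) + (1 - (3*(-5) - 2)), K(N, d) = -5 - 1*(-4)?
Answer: 414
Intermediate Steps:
K(N, d) = -1 (K(N, d) = -5 + 4 = -1)
l = 17 (l = -1 + (1 - (3*(-5) - 2)) = -1 + (1 - (-15 - 2)) = -1 + (1 - 1*(-17)) = -1 + (1 + 17) = -1 + 18 = 17)
O(2) + l*((2 + 4)*4) = 6 + 17*((2 + 4)*4) = 6 + 17*(6*4) = 6 + 17*24 = 6 + 408 = 414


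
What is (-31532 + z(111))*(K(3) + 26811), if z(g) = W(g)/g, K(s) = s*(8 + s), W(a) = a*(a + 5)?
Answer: -843331104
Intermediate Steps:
W(a) = a*(5 + a)
z(g) = 5 + g (z(g) = (g*(5 + g))/g = 5 + g)
(-31532 + z(111))*(K(3) + 26811) = (-31532 + (5 + 111))*(3*(8 + 3) + 26811) = (-31532 + 116)*(3*11 + 26811) = -31416*(33 + 26811) = -31416*26844 = -843331104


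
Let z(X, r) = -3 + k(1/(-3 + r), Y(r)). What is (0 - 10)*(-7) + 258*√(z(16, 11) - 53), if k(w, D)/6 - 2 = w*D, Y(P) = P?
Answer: 70 + 129*I*√143 ≈ 70.0 + 1542.6*I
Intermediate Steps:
k(w, D) = 12 + 6*D*w (k(w, D) = 12 + 6*(w*D) = 12 + 6*(D*w) = 12 + 6*D*w)
z(X, r) = 9 + 6*r/(-3 + r) (z(X, r) = -3 + (12 + 6*r/(-3 + r)) = 9 + 6*r/(-3 + r))
(0 - 10)*(-7) + 258*√(z(16, 11) - 53) = (0 - 10)*(-7) + 258*√(3*(-9 + 5*11)/(-3 + 11) - 53) = -10*(-7) + 258*√(3*(-9 + 55)/8 - 53) = 70 + 258*√(3*(⅛)*46 - 53) = 70 + 258*√(69/4 - 53) = 70 + 258*√(-143/4) = 70 + 258*(I*√143/2) = 70 + 129*I*√143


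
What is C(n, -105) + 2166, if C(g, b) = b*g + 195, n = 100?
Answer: -8139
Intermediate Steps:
C(g, b) = 195 + b*g
C(n, -105) + 2166 = (195 - 105*100) + 2166 = (195 - 10500) + 2166 = -10305 + 2166 = -8139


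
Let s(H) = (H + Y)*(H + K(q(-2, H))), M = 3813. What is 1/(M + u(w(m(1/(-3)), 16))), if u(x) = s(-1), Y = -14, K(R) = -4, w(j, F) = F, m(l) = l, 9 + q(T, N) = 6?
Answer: 1/3888 ≈ 0.00025720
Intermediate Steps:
q(T, N) = -3 (q(T, N) = -9 + 6 = -3)
s(H) = (-14 + H)*(-4 + H) (s(H) = (H - 14)*(H - 4) = (-14 + H)*(-4 + H))
u(x) = 75 (u(x) = 56 + (-1)² - 18*(-1) = 56 + 1 + 18 = 75)
1/(M + u(w(m(1/(-3)), 16))) = 1/(3813 + 75) = 1/3888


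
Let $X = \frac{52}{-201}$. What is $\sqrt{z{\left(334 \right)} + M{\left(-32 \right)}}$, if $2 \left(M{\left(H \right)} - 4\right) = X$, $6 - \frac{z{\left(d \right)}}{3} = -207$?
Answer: $\frac{\sqrt{25972617}}{201} \approx 25.355$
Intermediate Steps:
$X = - \frac{52}{201}$ ($X = 52 \left(- \frac{1}{201}\right) = - \frac{52}{201} \approx -0.25871$)
$z{\left(d \right)} = 639$ ($z{\left(d \right)} = 18 - -621 = 18 + 621 = 639$)
$M{\left(H \right)} = \frac{778}{201}$ ($M{\left(H \right)} = 4 + \frac{1}{2} \left(- \frac{52}{201}\right) = 4 - \frac{26}{201} = \frac{778}{201}$)
$\sqrt{z{\left(334 \right)} + M{\left(-32 \right)}} = \sqrt{639 + \frac{778}{201}} = \sqrt{\frac{129217}{201}} = \frac{\sqrt{25972617}}{201}$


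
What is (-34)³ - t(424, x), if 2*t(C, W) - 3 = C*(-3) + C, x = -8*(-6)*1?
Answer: -77763/2 ≈ -38882.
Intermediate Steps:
x = 48 (x = 48*1 = 48)
t(C, W) = 3/2 - C (t(C, W) = 3/2 + (C*(-3) + C)/2 = 3/2 + (-3*C + C)/2 = 3/2 + (-2*C)/2 = 3/2 - C)
(-34)³ - t(424, x) = (-34)³ - (3/2 - 1*424) = -39304 - (3/2 - 424) = -39304 - 1*(-845/2) = -39304 + 845/2 = -77763/2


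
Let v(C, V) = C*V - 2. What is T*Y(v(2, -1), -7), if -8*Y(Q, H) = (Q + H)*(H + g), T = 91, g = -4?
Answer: -11011/8 ≈ -1376.4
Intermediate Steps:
v(C, V) = -2 + C*V
Y(Q, H) = -(-4 + H)*(H + Q)/8 (Y(Q, H) = -(Q + H)*(H - 4)/8 = -(H + Q)*(-4 + H)/8 = -(-4 + H)*(H + Q)/8)
T*Y(v(2, -1), -7) = 91*((1/2)*(-7) + (-2 + 2*(-1))/2 - 1/8*(-7)**2 - 1/8*(-7)*(-2 + 2*(-1))) = 91*(-7/2 + (-2 - 2)/2 - 1/8*49 - 1/8*(-7)*(-2 - 2)) = 91*(-7/2 + (1/2)*(-4) - 49/8 - 1/8*(-7)*(-4)) = 91*(-7/2 - 2 - 49/8 - 7/2) = 91*(-121/8) = -11011/8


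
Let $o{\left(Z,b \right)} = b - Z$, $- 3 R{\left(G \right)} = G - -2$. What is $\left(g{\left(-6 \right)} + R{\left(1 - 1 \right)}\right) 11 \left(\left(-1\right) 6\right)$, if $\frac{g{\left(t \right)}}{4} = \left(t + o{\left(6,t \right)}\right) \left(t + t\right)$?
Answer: $-56980$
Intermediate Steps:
$R{\left(G \right)} = - \frac{2}{3} - \frac{G}{3}$ ($R{\left(G \right)} = - \frac{G - -2}{3} = - \frac{G + 2}{3} = - \frac{2 + G}{3} = - \frac{2}{3} - \frac{G}{3}$)
$g{\left(t \right)} = 8 t \left(-6 + 2 t\right)$ ($g{\left(t \right)} = 4 \left(t + \left(t - 6\right)\right) \left(t + t\right) = 4 \left(t + \left(t - 6\right)\right) 2 t = 4 \left(t + \left(-6 + t\right)\right) 2 t = 4 \left(-6 + 2 t\right) 2 t = 4 \cdot 2 t \left(-6 + 2 t\right) = 8 t \left(-6 + 2 t\right)$)
$\left(g{\left(-6 \right)} + R{\left(1 - 1 \right)}\right) 11 \left(\left(-1\right) 6\right) = \left(16 \left(-6\right) \left(-3 - 6\right) - \left(\frac{2}{3} + \frac{1 - 1}{3}\right)\right) 11 \left(\left(-1\right) 6\right) = \left(16 \left(-6\right) \left(-9\right) - \frac{2}{3}\right) 11 \left(-6\right) = \left(864 + \left(- \frac{2}{3} + 0\right)\right) \left(-66\right) = \left(864 - \frac{2}{3}\right) \left(-66\right) = \frac{2590}{3} \left(-66\right) = -56980$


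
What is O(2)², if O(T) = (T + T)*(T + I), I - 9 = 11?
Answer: 7744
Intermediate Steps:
I = 20 (I = 9 + 11 = 20)
O(T) = 2*T*(20 + T) (O(T) = (T + T)*(T + 20) = (2*T)*(20 + T) = 2*T*(20 + T))
O(2)² = (2*2*(20 + 2))² = (2*2*22)² = 88² = 7744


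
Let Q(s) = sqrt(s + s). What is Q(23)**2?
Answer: 46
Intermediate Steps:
Q(s) = sqrt(2)*sqrt(s) (Q(s) = sqrt(2*s) = sqrt(2)*sqrt(s))
Q(23)**2 = (sqrt(2)*sqrt(23))**2 = (sqrt(46))**2 = 46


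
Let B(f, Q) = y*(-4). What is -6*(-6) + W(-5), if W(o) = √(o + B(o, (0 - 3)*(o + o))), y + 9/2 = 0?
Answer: 36 + √13 ≈ 39.606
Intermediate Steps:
y = -9/2 (y = -9/2 + 0 = -9/2 ≈ -4.5000)
B(f, Q) = 18 (B(f, Q) = -9/2*(-4) = 18)
W(o) = √(18 + o) (W(o) = √(o + 18) = √(18 + o))
-6*(-6) + W(-5) = -6*(-6) + √(18 - 5) = 36 + √13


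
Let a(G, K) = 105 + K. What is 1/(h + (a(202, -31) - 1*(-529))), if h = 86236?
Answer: 1/86839 ≈ 1.1516e-5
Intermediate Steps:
1/(h + (a(202, -31) - 1*(-529))) = 1/(86236 + ((105 - 31) - 1*(-529))) = 1/(86236 + (74 + 529)) = 1/(86236 + 603) = 1/86839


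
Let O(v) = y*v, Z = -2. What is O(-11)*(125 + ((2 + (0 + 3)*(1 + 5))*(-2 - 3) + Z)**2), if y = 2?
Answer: -231638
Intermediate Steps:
O(v) = 2*v
O(-11)*(125 + ((2 + (0 + 3)*(1 + 5))*(-2 - 3) + Z)**2) = (2*(-11))*(125 + ((2 + (0 + 3)*(1 + 5))*(-2 - 3) - 2)**2) = -22*(125 + ((2 + 3*6)*(-5) - 2)**2) = -22*(125 + ((2 + 18)*(-5) - 2)**2) = -22*(125 + (20*(-5) - 2)**2) = -22*(125 + (-100 - 2)**2) = -22*(125 + (-102)**2) = -22*(125 + 10404) = -22*10529 = -231638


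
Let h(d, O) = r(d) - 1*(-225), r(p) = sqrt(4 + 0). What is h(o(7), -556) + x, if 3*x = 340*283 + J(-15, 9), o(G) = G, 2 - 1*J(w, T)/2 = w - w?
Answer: 96905/3 ≈ 32302.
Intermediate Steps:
r(p) = 2 (r(p) = sqrt(4) = 2)
J(w, T) = 4 (J(w, T) = 4 - 2*(w - w) = 4 - 2*0 = 4 + 0 = 4)
h(d, O) = 227 (h(d, O) = 2 - 1*(-225) = 2 + 225 = 227)
x = 96224/3 (x = (340*283 + 4)/3 = (96220 + 4)/3 = (1/3)*96224 = 96224/3 ≈ 32075.)
h(o(7), -556) + x = 227 + 96224/3 = 96905/3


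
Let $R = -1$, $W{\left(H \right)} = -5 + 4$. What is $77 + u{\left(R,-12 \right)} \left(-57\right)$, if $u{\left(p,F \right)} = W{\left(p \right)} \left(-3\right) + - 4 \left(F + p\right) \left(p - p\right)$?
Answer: $-94$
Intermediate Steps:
$W{\left(H \right)} = -1$
$u{\left(p,F \right)} = 3$ ($u{\left(p,F \right)} = \left(-1\right) \left(-3\right) + - 4 \left(F + p\right) \left(p - p\right) = 3 + \left(- 4 F - 4 p\right) 0 = 3 + 0 = 3$)
$77 + u{\left(R,-12 \right)} \left(-57\right) = 77 + 3 \left(-57\right) = 77 - 171 = -94$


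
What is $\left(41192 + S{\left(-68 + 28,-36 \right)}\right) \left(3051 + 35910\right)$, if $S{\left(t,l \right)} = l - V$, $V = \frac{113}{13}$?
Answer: $1603140255$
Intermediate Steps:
$V = \frac{113}{13}$ ($V = 113 \cdot \frac{1}{13} = \frac{113}{13} \approx 8.6923$)
$S{\left(t,l \right)} = - \frac{113}{13} + l$ ($S{\left(t,l \right)} = l - \frac{113}{13} = - \frac{113}{13} + l$)
$\left(41192 + S{\left(-68 + 28,-36 \right)}\right) \left(3051 + 35910\right) = \left(41192 - \frac{581}{13}\right) \left(3051 + 35910\right) = \left(41192 - \frac{581}{13}\right) 38961 = \frac{534915}{13} \cdot 38961 = 1603140255$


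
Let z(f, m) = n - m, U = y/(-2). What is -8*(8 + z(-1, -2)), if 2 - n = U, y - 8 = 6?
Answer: -152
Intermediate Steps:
y = 14 (y = 8 + 6 = 14)
U = -7 (U = 14/(-2) = 14*(-1/2) = -7)
n = 9 (n = 2 - 1*(-7) = 2 + 7 = 9)
z(f, m) = 9 - m
-8*(8 + z(-1, -2)) = -8*(8 + (9 - 1*(-2))) = -8*(8 + (9 + 2)) = -8*(8 + 11) = -8*19 = -152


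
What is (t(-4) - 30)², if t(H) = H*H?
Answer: 196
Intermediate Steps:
t(H) = H²
(t(-4) - 30)² = ((-4)² - 30)² = (16 - 30)² = (-14)² = 196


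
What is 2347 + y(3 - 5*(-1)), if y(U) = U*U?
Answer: 2411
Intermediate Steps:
y(U) = U**2
2347 + y(3 - 5*(-1)) = 2347 + (3 - 5*(-1))**2 = 2347 + (3 + 5)**2 = 2347 + 8**2 = 2347 + 64 = 2411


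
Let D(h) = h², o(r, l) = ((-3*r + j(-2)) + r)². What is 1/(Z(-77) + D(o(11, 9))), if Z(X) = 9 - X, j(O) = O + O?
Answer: 1/457062 ≈ 2.1879e-6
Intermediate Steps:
j(O) = 2*O
o(r, l) = (-4 - 2*r)² (o(r, l) = ((-3*r + 2*(-2)) + r)² = ((-3*r - 4) + r)² = ((-4 - 3*r) + r)² = (-4 - 2*r)²)
1/(Z(-77) + D(o(11, 9))) = 1/((9 - 1*(-77)) + (4*(2 + 11)²)²) = 1/((9 + 77) + (4*13²)²) = 1/(86 + (4*169)²) = 1/(86 + 676²) = 1/(86 + 456976) = 1/457062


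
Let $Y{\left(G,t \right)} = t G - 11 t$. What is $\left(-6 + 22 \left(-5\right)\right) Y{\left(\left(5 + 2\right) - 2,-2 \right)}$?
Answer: $-1392$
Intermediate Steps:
$Y{\left(G,t \right)} = - 11 t + G t$ ($Y{\left(G,t \right)} = G t - 11 t = - 11 t + G t$)
$\left(-6 + 22 \left(-5\right)\right) Y{\left(\left(5 + 2\right) - 2,-2 \right)} = \left(-6 + 22 \left(-5\right)\right) \left(- 2 \left(-11 + \left(\left(5 + 2\right) - 2\right)\right)\right) = \left(-6 - 110\right) \left(- 2 \left(-11 + \left(7 - 2\right)\right)\right) = - 116 \left(- 2 \left(-11 + 5\right)\right) = - 116 \left(\left(-2\right) \left(-6\right)\right) = \left(-116\right) 12 = -1392$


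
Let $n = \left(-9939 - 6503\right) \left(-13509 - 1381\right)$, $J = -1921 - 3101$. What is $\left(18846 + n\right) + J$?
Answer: $244835204$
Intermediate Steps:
$J = -5022$
$n = 244821380$ ($n = \left(-16442\right) \left(-14890\right) = 244821380$)
$\left(18846 + n\right) + J = \left(18846 + 244821380\right) - 5022 = 244840226 - 5022 = 244835204$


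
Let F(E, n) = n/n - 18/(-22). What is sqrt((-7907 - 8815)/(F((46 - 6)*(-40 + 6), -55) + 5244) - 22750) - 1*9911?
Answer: -9911 + I*sqrt(4735153965823)/14426 ≈ -9911.0 + 150.84*I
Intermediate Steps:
F(E, n) = 20/11 (F(E, n) = 1 - 18*(-1/22) = 1 + 9/11 = 20/11)
sqrt((-7907 - 8815)/(F((46 - 6)*(-40 + 6), -55) + 5244) - 22750) - 1*9911 = sqrt((-7907 - 8815)/(20/11 + 5244) - 22750) - 1*9911 = sqrt(-16722/57704/11 - 22750) - 9911 = sqrt(-16722*11/57704 - 22750) - 9911 = sqrt(-91971/28852 - 22750) - 9911 = sqrt(-656474971/28852) - 9911 = I*sqrt(4735153965823)/14426 - 9911 = -9911 + I*sqrt(4735153965823)/14426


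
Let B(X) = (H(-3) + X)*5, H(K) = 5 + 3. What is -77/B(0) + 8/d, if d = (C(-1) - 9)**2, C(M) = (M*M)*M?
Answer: -369/200 ≈ -1.8450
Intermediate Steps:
H(K) = 8
C(M) = M**3 (C(M) = M**2*M = M**3)
B(X) = 40 + 5*X (B(X) = (8 + X)*5 = 40 + 5*X)
d = 100 (d = ((-1)**3 - 9)**2 = (-1 - 9)**2 = (-10)**2 = 100)
-77/B(0) + 8/d = -77/(40 + 5*0) + 8/100 = -77/(40 + 0) + 8*(1/100) = -77/40 + 2/25 = -369/200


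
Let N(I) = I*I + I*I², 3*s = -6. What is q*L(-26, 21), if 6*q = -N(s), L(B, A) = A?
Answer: 14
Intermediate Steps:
s = -2 (s = (⅓)*(-6) = -2)
N(I) = I² + I³
q = ⅔ (q = (-(-2)²*(1 - 2))/6 = (-4*(-1))/6 = (-1*(-4))/6 = (⅙)*4 = ⅔ ≈ 0.66667)
q*L(-26, 21) = (⅔)*21 = 14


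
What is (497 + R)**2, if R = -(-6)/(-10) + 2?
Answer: 6210064/25 ≈ 2.4840e+5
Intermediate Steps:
R = 7/5 (R = -(-6)*(-1)/10 + 2 = -1*3/5 + 2 = -3/5 + 2 = 7/5 ≈ 1.4000)
(497 + R)**2 = (497 + 7/5)**2 = (2492/5)**2 = 6210064/25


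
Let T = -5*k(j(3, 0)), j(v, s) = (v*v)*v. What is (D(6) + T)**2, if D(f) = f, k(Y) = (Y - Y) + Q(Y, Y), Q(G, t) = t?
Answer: 16641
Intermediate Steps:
j(v, s) = v**3 (j(v, s) = v**2*v = v**3)
k(Y) = Y (k(Y) = (Y - Y) + Y = 0 + Y = Y)
T = -135 (T = -5*3**3 = -5*27 = -135)
(D(6) + T)**2 = (6 - 135)**2 = (-129)**2 = 16641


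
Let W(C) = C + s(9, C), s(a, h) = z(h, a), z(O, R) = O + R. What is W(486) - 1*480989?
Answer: -480008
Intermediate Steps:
s(a, h) = a + h (s(a, h) = h + a = a + h)
W(C) = 9 + 2*C (W(C) = C + (9 + C) = 9 + 2*C)
W(486) - 1*480989 = (9 + 2*486) - 1*480989 = (9 + 972) - 480989 = 981 - 480989 = -480008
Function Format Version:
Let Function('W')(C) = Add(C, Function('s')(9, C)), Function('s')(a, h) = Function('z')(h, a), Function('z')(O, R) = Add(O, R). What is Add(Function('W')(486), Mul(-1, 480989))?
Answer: -480008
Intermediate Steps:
Function('s')(a, h) = Add(a, h) (Function('s')(a, h) = Add(h, a) = Add(a, h))
Function('W')(C) = Add(9, Mul(2, C)) (Function('W')(C) = Add(C, Add(9, C)) = Add(9, Mul(2, C)))
Add(Function('W')(486), Mul(-1, 480989)) = Add(Add(9, Mul(2, 486)), Mul(-1, 480989)) = Add(Add(9, 972), -480989) = Add(981, -480989) = -480008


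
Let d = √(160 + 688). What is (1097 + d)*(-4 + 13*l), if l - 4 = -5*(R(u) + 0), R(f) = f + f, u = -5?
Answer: 765706 + 2792*√53 ≈ 7.8603e+5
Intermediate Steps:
R(f) = 2*f
l = 54 (l = 4 - 5*(2*(-5) + 0) = 4 - 5*(-10 + 0) = 4 - 5*(-10) = 4 + 50 = 54)
d = 4*√53 (d = √848 = 4*√53 ≈ 29.120)
(1097 + d)*(-4 + 13*l) = (1097 + 4*√53)*(-4 + 13*54) = (1097 + 4*√53)*(-4 + 702) = (1097 + 4*√53)*698 = 765706 + 2792*√53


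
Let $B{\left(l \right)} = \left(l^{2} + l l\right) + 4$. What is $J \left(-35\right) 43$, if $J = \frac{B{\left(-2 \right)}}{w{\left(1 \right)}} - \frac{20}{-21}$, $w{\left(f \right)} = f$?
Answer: $- \frac{58480}{3} \approx -19493.0$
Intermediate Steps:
$B{\left(l \right)} = 4 + 2 l^{2}$ ($B{\left(l \right)} = \left(l^{2} + l^{2}\right) + 4 = 2 l^{2} + 4 = 4 + 2 l^{2}$)
$J = \frac{272}{21}$ ($J = \frac{4 + 2 \left(-2\right)^{2}}{1} - \frac{20}{-21} = \left(4 + 2 \cdot 4\right) 1 - - \frac{20}{21} = \left(4 + 8\right) 1 + \frac{20}{21} = 12 \cdot 1 + \frac{20}{21} = 12 + \frac{20}{21} = \frac{272}{21} \approx 12.952$)
$J \left(-35\right) 43 = \frac{272}{21} \left(-35\right) 43 = \left(- \frac{1360}{3}\right) 43 = - \frac{58480}{3}$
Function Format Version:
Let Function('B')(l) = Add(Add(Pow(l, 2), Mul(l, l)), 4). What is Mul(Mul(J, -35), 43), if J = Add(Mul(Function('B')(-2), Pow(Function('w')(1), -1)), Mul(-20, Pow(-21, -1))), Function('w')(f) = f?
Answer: Rational(-58480, 3) ≈ -19493.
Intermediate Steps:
Function('B')(l) = Add(4, Mul(2, Pow(l, 2))) (Function('B')(l) = Add(Add(Pow(l, 2), Pow(l, 2)), 4) = Add(Mul(2, Pow(l, 2)), 4) = Add(4, Mul(2, Pow(l, 2))))
J = Rational(272, 21) (J = Add(Mul(Add(4, Mul(2, Pow(-2, 2))), Pow(1, -1)), Mul(-20, Pow(-21, -1))) = Add(Mul(Add(4, Mul(2, 4)), 1), Mul(-20, Rational(-1, 21))) = Add(Mul(Add(4, 8), 1), Rational(20, 21)) = Add(Mul(12, 1), Rational(20, 21)) = Add(12, Rational(20, 21)) = Rational(272, 21) ≈ 12.952)
Mul(Mul(J, -35), 43) = Mul(Mul(Rational(272, 21), -35), 43) = Mul(Rational(-1360, 3), 43) = Rational(-58480, 3)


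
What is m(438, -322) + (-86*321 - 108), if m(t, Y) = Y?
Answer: -28036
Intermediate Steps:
m(438, -322) + (-86*321 - 108) = -322 + (-86*321 - 108) = -322 + (-27606 - 108) = -322 - 27714 = -28036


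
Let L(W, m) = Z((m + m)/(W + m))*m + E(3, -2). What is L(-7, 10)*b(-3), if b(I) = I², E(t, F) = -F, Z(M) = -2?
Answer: -162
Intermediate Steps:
L(W, m) = 2 - 2*m (L(W, m) = -2*m - 1*(-2) = -2*m + 2 = 2 - 2*m)
L(-7, 10)*b(-3) = (2 - 2*10)*(-3)² = (2 - 20)*9 = -18*9 = -162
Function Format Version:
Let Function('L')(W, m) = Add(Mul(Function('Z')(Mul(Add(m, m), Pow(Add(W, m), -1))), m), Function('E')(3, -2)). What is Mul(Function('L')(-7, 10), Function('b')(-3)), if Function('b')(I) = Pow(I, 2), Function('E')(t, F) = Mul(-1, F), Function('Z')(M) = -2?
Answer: -162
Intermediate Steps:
Function('L')(W, m) = Add(2, Mul(-2, m)) (Function('L')(W, m) = Add(Mul(-2, m), Mul(-1, -2)) = Add(Mul(-2, m), 2) = Add(2, Mul(-2, m)))
Mul(Function('L')(-7, 10), Function('b')(-3)) = Mul(Add(2, Mul(-2, 10)), Pow(-3, 2)) = Mul(Add(2, -20), 9) = Mul(-18, 9) = -162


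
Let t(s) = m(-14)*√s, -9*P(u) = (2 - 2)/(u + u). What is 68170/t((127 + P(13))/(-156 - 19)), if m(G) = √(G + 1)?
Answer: -340850*√11557/1651 ≈ -22194.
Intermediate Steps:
P(u) = 0 (P(u) = -(2 - 2)/(9*(u + u)) = -0/(2*u) = -0*1/(2*u) = -⅑*0 = 0)
m(G) = √(1 + G)
t(s) = I*√13*√s (t(s) = √(1 - 14)*√s = √(-13)*√s = (I*√13)*√s = I*√13*√s)
68170/t((127 + P(13))/(-156 - 19)) = 68170/((I*√13*√((127 + 0)/(-156 - 19)))) = 68170/((I*√13*√(127/(-175)))) = 68170/((I*√13*√(127*(-1/175)))) = 68170/((I*√13*√(-127/175))) = 68170/((I*√13*(I*√889/35))) = 68170/((-√11557/35)) = 68170*(-5*√11557/1651) = -340850*√11557/1651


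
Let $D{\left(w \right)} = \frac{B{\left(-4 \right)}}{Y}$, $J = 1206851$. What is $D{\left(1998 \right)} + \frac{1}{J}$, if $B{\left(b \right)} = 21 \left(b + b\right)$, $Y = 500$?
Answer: $- \frac{50687617}{150856375} \approx -0.336$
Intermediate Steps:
$B{\left(b \right)} = 42 b$ ($B{\left(b \right)} = 21 \cdot 2 b = 42 b$)
$D{\left(w \right)} = - \frac{42}{125}$ ($D{\left(w \right)} = \frac{42 \left(-4\right)}{500} = \left(-168\right) \frac{1}{500} = - \frac{42}{125}$)
$D{\left(1998 \right)} + \frac{1}{J} = - \frac{42}{125} + \frac{1}{1206851} = - \frac{50687617}{150856375}$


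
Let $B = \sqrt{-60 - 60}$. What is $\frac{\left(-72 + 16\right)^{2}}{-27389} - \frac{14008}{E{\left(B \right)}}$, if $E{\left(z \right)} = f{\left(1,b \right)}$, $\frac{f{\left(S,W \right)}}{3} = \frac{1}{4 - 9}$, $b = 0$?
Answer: $\frac{1918316152}{82167} \approx 23347.0$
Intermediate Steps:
$B = 2 i \sqrt{30}$ ($B = \sqrt{-120} = 2 i \sqrt{30} \approx 10.954 i$)
$f{\left(S,W \right)} = - \frac{3}{5}$ ($f{\left(S,W \right)} = \frac{3}{4 - 9} = \frac{3}{-5} = 3 \left(- \frac{1}{5}\right) = - \frac{3}{5}$)
$E{\left(z \right)} = - \frac{3}{5}$
$\frac{\left(-72 + 16\right)^{2}}{-27389} - \frac{14008}{E{\left(B \right)}} = \frac{\left(-72 + 16\right)^{2}}{-27389} - \frac{14008}{- \frac{3}{5}} = \left(-56\right)^{2} \left(- \frac{1}{27389}\right) - - \frac{70040}{3} = 3136 \left(- \frac{1}{27389}\right) + \frac{70040}{3} = - \frac{3136}{27389} + \frac{70040}{3} = \frac{1918316152}{82167}$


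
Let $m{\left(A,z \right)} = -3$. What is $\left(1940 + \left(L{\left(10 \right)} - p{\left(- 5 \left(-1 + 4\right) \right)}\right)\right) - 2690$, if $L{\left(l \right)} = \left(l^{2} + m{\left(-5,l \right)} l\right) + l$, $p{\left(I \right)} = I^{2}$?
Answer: $-895$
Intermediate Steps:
$L{\left(l \right)} = l^{2} - 2 l$ ($L{\left(l \right)} = \left(l^{2} - 3 l\right) + l = l^{2} - 2 l$)
$\left(1940 + \left(L{\left(10 \right)} - p{\left(- 5 \left(-1 + 4\right) \right)}\right)\right) - 2690 = \left(1940 - \left(\left(- 5 \left(-1 + 4\right)\right)^{2} - 10 \left(-2 + 10\right)\right)\right) - 2690 = \left(1940 + \left(10 \cdot 8 - \left(\left(-5\right) 3\right)^{2}\right)\right) - 2690 = \left(1940 + \left(80 - \left(-15\right)^{2}\right)\right) - 2690 = \left(1940 + \left(80 - 225\right)\right) - 2690 = \left(1940 - 145\right) - 2690 = 1795 - 2690 = -895$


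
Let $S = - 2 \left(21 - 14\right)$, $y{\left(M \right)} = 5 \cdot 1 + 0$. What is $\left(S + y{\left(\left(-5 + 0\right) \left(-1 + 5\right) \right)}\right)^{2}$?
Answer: $81$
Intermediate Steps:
$y{\left(M \right)} = 5$ ($y{\left(M \right)} = 5 + 0 = 5$)
$S = -14$ ($S = \left(-2\right) 7 = -14$)
$\left(S + y{\left(\left(-5 + 0\right) \left(-1 + 5\right) \right)}\right)^{2} = \left(-14 + 5\right)^{2} = \left(-9\right)^{2} = 81$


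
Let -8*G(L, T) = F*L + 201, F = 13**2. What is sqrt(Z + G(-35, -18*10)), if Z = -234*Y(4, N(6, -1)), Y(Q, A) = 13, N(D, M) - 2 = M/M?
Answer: I*sqrt(9311)/2 ≈ 48.247*I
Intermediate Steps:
N(D, M) = 3 (N(D, M) = 2 + M/M = 2 + 1 = 3)
F = 169
G(L, T) = -201/8 - 169*L/8 (G(L, T) = -(169*L + 201)/8 = -(201 + 169*L)/8 = -201/8 - 169*L/8)
Z = -3042 (Z = -234*13 = -3042)
sqrt(Z + G(-35, -18*10)) = sqrt(-3042 + (-201/8 - 169/8*(-35))) = sqrt(-3042 + (-201/8 + 5915/8)) = sqrt(-3042 + 2857/4) = sqrt(-9311/4) = I*sqrt(9311)/2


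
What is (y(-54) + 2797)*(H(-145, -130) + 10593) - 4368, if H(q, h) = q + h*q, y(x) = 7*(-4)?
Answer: 81121794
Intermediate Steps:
y(x) = -28
(y(-54) + 2797)*(H(-145, -130) + 10593) - 4368 = (-28 + 2797)*(-145*(1 - 130) + 10593) - 4368 = 2769*(-145*(-129) + 10593) - 4368 = 2769*(18705 + 10593) - 4368 = 2769*29298 - 4368 = 81126162 - 4368 = 81121794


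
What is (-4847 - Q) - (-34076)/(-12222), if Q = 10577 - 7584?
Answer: -6846754/873 ≈ -7842.8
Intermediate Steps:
Q = 2993
(-4847 - Q) - (-34076)/(-12222) = (-4847 - 1*2993) - (-34076)/(-12222) = (-4847 - 2993) - (-34076)*(-1)/12222 = -7840 - 1*2434/873 = -7840 - 2434/873 = -6846754/873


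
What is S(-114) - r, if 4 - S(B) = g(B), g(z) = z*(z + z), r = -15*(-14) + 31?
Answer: -26229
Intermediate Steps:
r = 241 (r = 210 + 31 = 241)
g(z) = 2*z**2 (g(z) = z*(2*z) = 2*z**2)
S(B) = 4 - 2*B**2
S(-114) - r = (4 - 2*(-114)**2) - 1*241 = (4 - 2*12996) - 241 = (4 - 25992) - 241 = -25988 - 241 = -26229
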